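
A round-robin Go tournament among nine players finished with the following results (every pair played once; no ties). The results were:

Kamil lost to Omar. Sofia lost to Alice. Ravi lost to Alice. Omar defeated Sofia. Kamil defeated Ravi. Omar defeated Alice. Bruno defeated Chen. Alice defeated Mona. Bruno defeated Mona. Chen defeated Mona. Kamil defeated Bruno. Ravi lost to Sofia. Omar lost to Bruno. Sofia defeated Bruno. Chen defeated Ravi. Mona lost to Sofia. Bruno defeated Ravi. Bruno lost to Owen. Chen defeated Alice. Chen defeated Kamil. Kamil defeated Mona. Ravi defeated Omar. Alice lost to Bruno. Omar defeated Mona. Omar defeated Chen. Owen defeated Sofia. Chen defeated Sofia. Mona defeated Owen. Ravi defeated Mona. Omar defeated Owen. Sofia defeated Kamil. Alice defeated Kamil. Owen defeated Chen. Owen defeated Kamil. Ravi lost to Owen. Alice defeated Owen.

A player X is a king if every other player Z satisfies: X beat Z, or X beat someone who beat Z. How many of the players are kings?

Ravi cannot reach Bruno in two steps.
Omar reaches everyone (king).
Sofia reaches everyone (king).
Bruno reaches everyone (king).
Chen reaches everyone (king).
Mona cannot reach Omar, Alice in two steps.
Owen reaches everyone (king).
Kamil cannot reach Sofia in two steps.
Alice reaches everyone (king).
Kings: Omar, Sofia, Bruno, Chen, Owen, Alice — 6.

6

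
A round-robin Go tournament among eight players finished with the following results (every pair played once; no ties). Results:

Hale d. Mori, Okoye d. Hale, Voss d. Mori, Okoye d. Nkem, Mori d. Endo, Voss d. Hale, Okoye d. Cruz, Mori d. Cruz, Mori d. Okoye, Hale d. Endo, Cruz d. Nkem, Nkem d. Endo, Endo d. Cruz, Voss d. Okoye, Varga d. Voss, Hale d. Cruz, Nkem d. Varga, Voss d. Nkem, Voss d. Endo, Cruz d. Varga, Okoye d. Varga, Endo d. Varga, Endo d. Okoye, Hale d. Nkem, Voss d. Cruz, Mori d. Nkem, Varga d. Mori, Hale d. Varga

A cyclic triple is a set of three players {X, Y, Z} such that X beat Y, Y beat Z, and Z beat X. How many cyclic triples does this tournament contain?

Win totals: Mori 4, Varga 2, Okoye 4, Endo 3, Cruz 2, Voss 6, Hale 5, Nkem 2.
A player with w wins dominates both others in C(w,2) triples; summing gives 6 + 1 + 6 + 3 + 1 + 15 + 10 + 1 = 43 transitive triples.
Total triples C(8,3) = 56, so cyclic triples = 56 − 43 = 13.

13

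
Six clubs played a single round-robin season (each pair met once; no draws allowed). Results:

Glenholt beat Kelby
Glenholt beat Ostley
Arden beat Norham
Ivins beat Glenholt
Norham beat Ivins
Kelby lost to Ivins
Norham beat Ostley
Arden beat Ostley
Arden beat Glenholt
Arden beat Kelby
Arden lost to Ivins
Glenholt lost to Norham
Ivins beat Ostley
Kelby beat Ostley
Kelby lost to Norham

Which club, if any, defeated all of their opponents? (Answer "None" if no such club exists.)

Highest win total is Norham with 4 (out of 5 possible).
Norham lost to Arden, so no club went undefeated.

None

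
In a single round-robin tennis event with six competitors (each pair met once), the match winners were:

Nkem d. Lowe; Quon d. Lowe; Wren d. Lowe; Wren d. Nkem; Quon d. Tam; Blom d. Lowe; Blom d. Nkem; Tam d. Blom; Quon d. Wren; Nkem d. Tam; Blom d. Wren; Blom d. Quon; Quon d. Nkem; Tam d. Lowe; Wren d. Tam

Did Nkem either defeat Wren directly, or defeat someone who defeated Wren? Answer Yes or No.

Nkem did not beat Wren directly.
Nkem beat Lowe, Tam, but each of them lost to Wren. No two-step path.

No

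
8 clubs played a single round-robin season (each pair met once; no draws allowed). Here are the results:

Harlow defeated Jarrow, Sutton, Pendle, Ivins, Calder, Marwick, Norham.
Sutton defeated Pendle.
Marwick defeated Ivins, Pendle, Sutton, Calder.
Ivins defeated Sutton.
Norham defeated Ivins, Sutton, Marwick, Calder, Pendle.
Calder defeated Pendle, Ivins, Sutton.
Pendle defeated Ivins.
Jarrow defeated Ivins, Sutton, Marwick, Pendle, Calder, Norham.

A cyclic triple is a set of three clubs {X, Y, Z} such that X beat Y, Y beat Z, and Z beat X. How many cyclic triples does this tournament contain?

Win totals: Jarrow 6, Ivins 1, Pendle 1, Calder 3, Sutton 1, Norham 5, Harlow 7, Marwick 4.
A club with w wins dominates both others in C(w,2) triples; summing gives 15 + 0 + 0 + 3 + 0 + 10 + 21 + 6 = 55 transitive triples.
Total triples C(8,3) = 56, so cyclic triples = 56 − 55 = 1.

1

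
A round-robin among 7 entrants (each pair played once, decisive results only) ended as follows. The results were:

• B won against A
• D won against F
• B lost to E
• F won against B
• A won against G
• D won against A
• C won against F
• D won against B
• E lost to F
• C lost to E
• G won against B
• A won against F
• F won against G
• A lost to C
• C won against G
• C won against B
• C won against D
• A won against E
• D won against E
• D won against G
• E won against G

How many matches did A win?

3

A's results: beat E, F, G; lost to B, C, D.
That is 3 wins.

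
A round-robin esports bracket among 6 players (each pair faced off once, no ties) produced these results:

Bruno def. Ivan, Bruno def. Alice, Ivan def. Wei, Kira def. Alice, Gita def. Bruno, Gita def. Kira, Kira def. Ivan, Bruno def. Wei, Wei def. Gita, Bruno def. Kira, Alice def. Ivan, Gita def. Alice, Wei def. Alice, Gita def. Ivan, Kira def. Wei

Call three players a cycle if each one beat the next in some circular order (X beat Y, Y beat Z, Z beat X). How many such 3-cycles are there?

Of the C(6,3) = 20 triples, the cyclic ones are: {Ivan, Gita, Wei}; {Ivan, Alice, Wei}; {Bruno, Gita, Wei}; {Gita, Kira, Wei}.
That is 4.

4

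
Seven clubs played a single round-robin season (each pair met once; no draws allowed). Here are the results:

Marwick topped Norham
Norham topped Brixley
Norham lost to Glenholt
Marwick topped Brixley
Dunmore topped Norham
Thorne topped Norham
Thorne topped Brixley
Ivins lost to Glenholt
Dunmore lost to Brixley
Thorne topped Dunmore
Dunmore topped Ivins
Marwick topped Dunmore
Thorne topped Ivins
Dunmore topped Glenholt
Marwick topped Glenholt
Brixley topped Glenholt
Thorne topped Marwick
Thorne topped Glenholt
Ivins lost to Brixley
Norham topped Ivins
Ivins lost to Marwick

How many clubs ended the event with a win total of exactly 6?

Win totals: Thorne 6, Dunmore 3, Norham 2, Glenholt 2, Brixley 3, Ivins 0, Marwick 5.
Exactly 6: Thorne — 1 club.

1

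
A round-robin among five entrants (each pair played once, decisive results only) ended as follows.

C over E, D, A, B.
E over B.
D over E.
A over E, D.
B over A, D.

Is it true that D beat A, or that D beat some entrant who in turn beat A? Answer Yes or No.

D did not beat A directly.
D beat E, but each of them lost to A. No two-step path.

No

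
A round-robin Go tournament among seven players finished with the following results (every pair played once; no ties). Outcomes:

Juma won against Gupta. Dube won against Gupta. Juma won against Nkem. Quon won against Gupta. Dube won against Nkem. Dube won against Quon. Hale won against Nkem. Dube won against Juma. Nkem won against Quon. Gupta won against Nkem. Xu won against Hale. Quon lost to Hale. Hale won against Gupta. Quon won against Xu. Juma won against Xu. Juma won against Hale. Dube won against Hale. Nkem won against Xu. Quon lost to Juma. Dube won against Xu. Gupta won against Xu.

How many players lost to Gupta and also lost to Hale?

Gupta beat: Nkem, Xu.
Hale beat: Quon, Nkem, Gupta.
Both beat: Nkem — 1.

1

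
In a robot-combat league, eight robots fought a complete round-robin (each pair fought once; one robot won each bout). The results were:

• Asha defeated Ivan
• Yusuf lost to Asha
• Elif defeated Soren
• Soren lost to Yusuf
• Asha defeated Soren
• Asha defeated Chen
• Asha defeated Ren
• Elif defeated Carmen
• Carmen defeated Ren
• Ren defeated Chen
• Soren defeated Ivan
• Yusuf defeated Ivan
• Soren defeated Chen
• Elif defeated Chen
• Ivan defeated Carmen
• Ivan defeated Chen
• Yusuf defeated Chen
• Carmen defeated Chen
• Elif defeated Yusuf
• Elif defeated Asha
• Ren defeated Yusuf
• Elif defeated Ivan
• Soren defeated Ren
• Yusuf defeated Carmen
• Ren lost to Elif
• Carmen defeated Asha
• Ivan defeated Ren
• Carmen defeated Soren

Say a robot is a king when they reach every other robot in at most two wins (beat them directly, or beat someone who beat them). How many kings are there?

Yusuf cannot reach Elif in two steps.
Elif reaches everyone (king).
Asha cannot reach Elif in two steps.
Ivan cannot reach Elif in two steps.
Carmen cannot reach Elif in two steps.
Chen cannot reach Yusuf, Elif, Asha, Ivan, Carmen, Ren, Soren in two steps.
Ren cannot reach Elif, Asha in two steps.
Soren cannot reach Elif, Asha in two steps.
Kings: Elif — 1.

1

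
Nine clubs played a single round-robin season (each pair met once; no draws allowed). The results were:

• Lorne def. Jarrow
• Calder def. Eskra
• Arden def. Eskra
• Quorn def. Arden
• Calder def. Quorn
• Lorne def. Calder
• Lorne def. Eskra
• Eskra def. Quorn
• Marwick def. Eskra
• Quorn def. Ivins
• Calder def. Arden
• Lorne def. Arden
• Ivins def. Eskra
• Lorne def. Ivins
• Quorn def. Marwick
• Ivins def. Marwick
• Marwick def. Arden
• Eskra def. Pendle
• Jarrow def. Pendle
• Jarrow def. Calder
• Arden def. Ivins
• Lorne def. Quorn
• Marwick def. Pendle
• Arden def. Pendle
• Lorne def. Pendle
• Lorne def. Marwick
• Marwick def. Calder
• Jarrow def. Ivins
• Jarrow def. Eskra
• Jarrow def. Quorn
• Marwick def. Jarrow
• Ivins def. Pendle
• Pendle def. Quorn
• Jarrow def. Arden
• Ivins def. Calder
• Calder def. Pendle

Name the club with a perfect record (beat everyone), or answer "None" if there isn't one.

Lorne has 8 wins out of 8 opponents — a perfect record.

Lorne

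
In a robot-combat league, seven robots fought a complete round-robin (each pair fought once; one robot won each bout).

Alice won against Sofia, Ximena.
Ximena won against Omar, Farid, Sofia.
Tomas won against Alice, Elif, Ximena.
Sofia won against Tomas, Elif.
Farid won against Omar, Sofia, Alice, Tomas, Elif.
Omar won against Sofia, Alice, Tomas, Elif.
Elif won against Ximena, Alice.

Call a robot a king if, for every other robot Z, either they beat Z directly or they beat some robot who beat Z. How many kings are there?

Omar cannot reach Farid in two steps.
Tomas reaches everyone (king).
Sofia cannot reach Omar, Farid in two steps.
Farid reaches everyone (king).
Ximena reaches everyone (king).
Alice reaches everyone (king).
Elif cannot reach Tomas in two steps.
Kings: Tomas, Farid, Ximena, Alice — 4.

4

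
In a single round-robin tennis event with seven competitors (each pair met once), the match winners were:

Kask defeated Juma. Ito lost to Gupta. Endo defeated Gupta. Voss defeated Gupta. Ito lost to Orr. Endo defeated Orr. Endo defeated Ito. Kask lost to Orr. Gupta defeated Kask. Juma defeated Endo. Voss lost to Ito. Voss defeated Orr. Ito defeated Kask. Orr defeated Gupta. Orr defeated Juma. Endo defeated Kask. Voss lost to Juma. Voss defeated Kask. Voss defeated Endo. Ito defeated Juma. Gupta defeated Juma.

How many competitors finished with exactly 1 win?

Win totals: Kask 1, Endo 4, Orr 4, Voss 4, Juma 2, Gupta 3, Ito 3.
Exactly 1: Kask — 1 competitor.

1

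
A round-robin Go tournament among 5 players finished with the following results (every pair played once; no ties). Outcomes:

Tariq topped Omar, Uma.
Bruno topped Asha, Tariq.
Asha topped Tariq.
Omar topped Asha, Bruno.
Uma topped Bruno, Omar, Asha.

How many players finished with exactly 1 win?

1

Win totals: Asha 1, Bruno 2, Omar 2, Uma 3, Tariq 2.
Exactly 1: Asha — 1 player.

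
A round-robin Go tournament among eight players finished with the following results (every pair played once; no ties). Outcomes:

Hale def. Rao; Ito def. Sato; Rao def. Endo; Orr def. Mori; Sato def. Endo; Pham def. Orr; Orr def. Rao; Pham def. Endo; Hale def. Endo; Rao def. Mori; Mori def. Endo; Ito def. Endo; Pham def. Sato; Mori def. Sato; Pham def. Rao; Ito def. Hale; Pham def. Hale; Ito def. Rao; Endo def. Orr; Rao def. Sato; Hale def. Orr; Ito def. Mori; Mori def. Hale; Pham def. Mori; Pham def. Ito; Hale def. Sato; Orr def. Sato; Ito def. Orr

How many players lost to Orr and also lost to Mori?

Orr beat: Sato, Mori, Rao.
Mori beat: Sato, Hale, Endo.
Both beat: Sato — 1.

1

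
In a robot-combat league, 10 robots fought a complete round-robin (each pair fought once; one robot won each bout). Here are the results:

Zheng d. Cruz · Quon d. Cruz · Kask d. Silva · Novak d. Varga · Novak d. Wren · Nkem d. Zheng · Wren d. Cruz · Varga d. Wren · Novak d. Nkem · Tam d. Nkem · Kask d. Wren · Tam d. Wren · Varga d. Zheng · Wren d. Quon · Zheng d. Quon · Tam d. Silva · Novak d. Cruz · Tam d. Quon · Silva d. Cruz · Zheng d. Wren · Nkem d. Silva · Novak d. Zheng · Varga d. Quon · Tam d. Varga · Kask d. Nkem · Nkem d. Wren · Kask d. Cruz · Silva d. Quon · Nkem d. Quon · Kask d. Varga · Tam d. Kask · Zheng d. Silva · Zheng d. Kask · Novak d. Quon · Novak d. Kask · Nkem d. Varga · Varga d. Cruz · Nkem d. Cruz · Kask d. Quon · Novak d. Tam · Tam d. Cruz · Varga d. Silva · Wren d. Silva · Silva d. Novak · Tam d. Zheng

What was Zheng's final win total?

5

Zheng's results: beat Quon, Kask, Cruz, Silva, Wren; lost to Novak, Nkem, Tam, Varga.
That is 5 wins.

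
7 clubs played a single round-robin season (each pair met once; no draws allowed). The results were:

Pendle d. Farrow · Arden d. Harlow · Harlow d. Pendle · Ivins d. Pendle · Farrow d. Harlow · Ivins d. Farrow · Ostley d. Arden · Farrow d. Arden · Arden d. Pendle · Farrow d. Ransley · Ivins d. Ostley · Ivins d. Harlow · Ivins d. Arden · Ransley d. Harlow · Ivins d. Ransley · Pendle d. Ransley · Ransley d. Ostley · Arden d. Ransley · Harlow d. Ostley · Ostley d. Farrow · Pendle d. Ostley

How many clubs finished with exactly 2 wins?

3

Win totals: Arden 3, Ivins 6, Harlow 2, Ostley 2, Farrow 3, Ransley 2, Pendle 3.
Exactly 2: Harlow, Ostley, Ransley — 3 clubs.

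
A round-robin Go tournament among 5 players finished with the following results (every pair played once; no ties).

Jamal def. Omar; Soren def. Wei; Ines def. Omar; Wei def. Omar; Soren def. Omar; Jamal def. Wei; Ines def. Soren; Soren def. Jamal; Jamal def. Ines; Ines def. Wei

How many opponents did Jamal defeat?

Jamal's results: beat Ines, Omar, Wei; lost to Soren.
That is 3 wins.

3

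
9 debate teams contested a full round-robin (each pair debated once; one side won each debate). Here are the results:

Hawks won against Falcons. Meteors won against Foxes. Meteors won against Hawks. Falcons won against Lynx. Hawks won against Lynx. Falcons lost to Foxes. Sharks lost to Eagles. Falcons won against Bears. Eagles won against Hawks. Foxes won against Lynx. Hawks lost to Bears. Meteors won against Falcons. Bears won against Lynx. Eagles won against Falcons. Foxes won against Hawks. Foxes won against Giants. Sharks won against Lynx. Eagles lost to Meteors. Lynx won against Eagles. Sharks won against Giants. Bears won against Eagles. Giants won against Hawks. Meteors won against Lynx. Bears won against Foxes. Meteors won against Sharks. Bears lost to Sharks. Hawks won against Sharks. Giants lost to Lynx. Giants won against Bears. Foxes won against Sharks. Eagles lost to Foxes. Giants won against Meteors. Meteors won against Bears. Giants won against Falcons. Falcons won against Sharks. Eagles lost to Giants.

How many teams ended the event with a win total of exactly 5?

Win totals: Lynx 2, Giants 5, Meteors 7, Bears 4, Hawks 3, Foxes 6, Falcons 3, Eagles 3, Sharks 3.
Exactly 5: Giants — 1 team.

1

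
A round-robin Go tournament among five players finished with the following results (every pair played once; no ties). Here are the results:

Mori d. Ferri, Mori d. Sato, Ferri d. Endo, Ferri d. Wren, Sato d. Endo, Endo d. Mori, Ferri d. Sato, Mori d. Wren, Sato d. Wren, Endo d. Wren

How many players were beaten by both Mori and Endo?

Mori beat: Wren, Ferri, Sato.
Endo beat: Wren, Mori.
Both beat: Wren — 1.

1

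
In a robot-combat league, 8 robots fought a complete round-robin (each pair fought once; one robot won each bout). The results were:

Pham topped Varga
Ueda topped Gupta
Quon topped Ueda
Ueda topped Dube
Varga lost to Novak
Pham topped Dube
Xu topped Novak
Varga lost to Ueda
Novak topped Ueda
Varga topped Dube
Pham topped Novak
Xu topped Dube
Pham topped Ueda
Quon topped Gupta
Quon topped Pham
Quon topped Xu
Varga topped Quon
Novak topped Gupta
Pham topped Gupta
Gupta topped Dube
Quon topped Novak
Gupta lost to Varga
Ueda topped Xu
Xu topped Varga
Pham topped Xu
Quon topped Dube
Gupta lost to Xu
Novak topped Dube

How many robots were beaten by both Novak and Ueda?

3

Novak beat: Varga, Ueda, Gupta, Dube.
Ueda beat: Xu, Varga, Gupta, Dube.
Both beat: Varga, Gupta, Dube — 3.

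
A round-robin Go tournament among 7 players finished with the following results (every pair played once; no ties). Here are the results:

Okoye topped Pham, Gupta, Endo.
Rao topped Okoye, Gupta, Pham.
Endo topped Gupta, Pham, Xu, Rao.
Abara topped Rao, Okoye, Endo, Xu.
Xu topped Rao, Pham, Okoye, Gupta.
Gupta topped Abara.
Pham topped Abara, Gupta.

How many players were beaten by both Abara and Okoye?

Abara beat: Rao, Okoye, Xu, Endo.
Okoye beat: Pham, Endo, Gupta.
Both beat: Endo — 1.

1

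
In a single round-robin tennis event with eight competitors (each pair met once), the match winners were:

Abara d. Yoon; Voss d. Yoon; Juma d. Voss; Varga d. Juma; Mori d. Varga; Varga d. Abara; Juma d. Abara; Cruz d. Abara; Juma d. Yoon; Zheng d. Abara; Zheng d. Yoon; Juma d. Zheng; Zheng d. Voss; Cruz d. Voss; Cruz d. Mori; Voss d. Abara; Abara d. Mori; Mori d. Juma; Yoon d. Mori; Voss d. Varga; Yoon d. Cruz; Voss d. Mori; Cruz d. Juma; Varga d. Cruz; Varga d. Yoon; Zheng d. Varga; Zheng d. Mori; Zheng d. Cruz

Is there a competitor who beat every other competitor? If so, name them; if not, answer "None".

Highest win total is Zheng with 6 (out of 7 possible).
Zheng lost to Juma, so no competitor went undefeated.

None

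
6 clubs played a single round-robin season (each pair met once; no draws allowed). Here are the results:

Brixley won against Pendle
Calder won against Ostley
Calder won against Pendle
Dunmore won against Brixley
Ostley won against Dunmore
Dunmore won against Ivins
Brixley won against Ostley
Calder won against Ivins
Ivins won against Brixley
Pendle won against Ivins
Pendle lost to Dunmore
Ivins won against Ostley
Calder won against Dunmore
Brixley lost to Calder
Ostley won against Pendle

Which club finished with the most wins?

Win totals: Dunmore 3, Brixley 2, Ostley 2, Calder 5, Pendle 1, Ivins 2.
Calder leads with 5 wins (next highest: 3).

Calder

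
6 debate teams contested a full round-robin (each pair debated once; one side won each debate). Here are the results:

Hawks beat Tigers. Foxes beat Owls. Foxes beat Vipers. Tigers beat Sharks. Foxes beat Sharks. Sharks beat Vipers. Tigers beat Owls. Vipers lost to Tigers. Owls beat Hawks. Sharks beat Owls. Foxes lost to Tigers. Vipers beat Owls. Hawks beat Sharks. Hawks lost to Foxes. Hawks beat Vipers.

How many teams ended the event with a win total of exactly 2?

1

Win totals: Tigers 4, Sharks 2, Hawks 3, Vipers 1, Owls 1, Foxes 4.
Exactly 2: Sharks — 1 team.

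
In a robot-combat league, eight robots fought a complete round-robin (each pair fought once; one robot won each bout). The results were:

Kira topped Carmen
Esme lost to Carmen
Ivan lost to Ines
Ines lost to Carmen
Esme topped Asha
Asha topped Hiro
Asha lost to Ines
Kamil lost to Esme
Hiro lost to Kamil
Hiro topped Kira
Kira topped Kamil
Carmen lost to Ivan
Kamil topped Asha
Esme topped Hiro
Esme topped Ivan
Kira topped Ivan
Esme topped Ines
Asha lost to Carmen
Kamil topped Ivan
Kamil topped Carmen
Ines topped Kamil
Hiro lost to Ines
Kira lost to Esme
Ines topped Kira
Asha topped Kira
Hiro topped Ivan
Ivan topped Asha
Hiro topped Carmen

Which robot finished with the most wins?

Win totals: Ivan 2, Esme 6, Asha 2, Carmen 3, Kamil 4, Kira 3, Ines 5, Hiro 3.
Esme leads with 6 wins (next highest: 5).

Esme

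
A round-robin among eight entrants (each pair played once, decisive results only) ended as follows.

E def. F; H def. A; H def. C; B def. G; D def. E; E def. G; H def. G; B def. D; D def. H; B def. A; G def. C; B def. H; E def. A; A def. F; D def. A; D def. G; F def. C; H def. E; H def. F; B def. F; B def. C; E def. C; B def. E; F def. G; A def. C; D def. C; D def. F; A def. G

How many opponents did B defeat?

B's results: beat A, C, D, E, F, G, H; lost to no one.
That is 7 wins.

7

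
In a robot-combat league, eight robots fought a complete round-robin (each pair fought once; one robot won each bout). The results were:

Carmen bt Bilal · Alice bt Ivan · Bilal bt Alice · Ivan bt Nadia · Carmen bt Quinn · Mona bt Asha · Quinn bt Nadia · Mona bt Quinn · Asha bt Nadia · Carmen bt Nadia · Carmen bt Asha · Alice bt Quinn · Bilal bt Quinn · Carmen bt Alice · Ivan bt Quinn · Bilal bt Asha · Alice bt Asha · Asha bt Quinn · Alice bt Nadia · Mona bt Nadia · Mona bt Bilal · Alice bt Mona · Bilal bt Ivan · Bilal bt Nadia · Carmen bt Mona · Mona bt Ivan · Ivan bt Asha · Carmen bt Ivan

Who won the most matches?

Win totals: Carmen 7, Bilal 5, Alice 5, Quinn 1, Nadia 0, Asha 2, Mona 5, Ivan 3.
Carmen leads with 7 wins (next highest: 5).

Carmen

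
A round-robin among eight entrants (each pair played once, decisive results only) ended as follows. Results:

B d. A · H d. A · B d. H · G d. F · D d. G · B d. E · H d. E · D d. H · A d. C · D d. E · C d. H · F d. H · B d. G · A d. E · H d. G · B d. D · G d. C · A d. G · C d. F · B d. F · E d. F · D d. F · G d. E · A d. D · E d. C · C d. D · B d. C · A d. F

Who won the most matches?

B

Win totals: A 5, B 7, C 3, D 4, E 2, F 1, G 3, H 3.
B leads with 7 wins (next highest: 5).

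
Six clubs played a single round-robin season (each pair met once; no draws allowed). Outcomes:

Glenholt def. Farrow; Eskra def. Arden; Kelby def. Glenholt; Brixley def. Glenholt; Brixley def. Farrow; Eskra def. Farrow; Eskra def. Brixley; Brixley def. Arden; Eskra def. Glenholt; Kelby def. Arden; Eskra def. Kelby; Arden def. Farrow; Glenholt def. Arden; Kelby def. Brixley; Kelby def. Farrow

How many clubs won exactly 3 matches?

1

Win totals: Arden 1, Farrow 0, Brixley 3, Kelby 4, Eskra 5, Glenholt 2.
Exactly 3: Brixley — 1 club.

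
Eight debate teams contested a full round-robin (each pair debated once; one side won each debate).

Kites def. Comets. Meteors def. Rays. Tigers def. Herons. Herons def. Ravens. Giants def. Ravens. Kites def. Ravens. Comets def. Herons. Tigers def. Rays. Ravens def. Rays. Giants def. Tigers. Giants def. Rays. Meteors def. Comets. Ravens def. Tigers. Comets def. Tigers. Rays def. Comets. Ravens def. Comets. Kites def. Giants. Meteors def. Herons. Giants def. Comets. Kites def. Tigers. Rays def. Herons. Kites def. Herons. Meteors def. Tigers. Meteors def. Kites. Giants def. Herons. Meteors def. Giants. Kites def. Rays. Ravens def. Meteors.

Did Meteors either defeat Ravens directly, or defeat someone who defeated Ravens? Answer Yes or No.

Meteors did not beat Ravens directly.
Meteors beat Rays, Kites, Giants, Tigers, Comets, Herons. Of those, Kites beat Ravens.

Yes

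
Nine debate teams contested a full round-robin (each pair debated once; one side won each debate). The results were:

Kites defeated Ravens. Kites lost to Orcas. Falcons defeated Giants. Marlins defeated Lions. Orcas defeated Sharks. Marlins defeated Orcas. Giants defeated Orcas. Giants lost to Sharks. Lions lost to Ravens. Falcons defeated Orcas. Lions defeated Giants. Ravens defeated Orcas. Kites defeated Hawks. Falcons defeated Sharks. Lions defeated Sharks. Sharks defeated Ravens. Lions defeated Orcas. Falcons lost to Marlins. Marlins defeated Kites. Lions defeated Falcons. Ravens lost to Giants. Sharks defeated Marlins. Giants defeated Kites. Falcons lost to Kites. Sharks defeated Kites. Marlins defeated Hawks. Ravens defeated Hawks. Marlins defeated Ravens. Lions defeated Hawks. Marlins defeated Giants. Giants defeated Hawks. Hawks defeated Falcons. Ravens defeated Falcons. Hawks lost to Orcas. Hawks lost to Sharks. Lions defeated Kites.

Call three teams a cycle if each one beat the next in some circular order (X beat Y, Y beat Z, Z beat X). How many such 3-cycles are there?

Win totals: Orcas 3, Giants 4, Marlins 7, Lions 6, Kites 3, Sharks 5, Hawks 1, Falcons 3, Ravens 4.
A team with w wins dominates both others in C(w,2) triples; summing gives 3 + 6 + 21 + 15 + 3 + 10 + 0 + 3 + 6 = 67 transitive triples.
Total triples C(9,3) = 84, so cyclic triples = 84 − 67 = 17.

17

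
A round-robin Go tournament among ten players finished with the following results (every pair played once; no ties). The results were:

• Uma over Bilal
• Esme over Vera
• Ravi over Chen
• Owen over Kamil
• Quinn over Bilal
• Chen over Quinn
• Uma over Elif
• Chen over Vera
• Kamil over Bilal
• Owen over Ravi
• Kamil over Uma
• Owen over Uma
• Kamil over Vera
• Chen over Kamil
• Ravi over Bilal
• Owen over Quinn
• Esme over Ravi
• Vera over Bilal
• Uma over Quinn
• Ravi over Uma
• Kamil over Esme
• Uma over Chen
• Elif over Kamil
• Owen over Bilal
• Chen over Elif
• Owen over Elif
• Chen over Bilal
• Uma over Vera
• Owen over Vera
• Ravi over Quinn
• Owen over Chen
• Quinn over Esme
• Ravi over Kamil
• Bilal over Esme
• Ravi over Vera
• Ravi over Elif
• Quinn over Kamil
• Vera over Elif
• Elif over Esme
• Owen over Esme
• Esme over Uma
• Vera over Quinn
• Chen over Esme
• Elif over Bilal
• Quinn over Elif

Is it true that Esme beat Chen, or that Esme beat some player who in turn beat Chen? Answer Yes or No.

Yes

Esme did not beat Chen directly.
Esme beat Uma, Vera, Ravi. Of those, Uma beat Chen.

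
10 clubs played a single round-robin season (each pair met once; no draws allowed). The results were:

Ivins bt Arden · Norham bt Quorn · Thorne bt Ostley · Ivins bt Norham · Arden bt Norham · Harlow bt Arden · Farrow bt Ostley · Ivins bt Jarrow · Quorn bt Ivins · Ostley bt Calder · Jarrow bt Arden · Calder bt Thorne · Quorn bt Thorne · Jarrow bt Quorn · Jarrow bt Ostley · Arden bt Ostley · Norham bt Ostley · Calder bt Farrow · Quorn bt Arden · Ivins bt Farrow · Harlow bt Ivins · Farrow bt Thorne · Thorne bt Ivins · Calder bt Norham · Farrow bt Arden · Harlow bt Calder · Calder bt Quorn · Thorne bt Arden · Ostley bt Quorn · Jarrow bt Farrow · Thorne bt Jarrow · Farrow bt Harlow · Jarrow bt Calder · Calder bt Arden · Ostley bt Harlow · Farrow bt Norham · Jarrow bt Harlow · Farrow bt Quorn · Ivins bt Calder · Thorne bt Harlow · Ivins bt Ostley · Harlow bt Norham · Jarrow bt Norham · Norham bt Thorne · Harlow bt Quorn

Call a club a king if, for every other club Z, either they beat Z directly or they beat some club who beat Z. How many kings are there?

7

Jarrow reaches everyone (king).
Ivins reaches everyone (king).
Ostley cannot reach Jarrow in two steps.
Farrow reaches everyone (king).
Norham cannot reach Farrow in two steps.
Harlow reaches everyone (king).
Quorn reaches everyone (king).
Calder reaches everyone (king).
Arden cannot reach Jarrow, Ivins, Farrow in two steps.
Thorne reaches everyone (king).
Kings: Jarrow, Ivins, Farrow, Harlow, Quorn, Calder, Thorne — 7.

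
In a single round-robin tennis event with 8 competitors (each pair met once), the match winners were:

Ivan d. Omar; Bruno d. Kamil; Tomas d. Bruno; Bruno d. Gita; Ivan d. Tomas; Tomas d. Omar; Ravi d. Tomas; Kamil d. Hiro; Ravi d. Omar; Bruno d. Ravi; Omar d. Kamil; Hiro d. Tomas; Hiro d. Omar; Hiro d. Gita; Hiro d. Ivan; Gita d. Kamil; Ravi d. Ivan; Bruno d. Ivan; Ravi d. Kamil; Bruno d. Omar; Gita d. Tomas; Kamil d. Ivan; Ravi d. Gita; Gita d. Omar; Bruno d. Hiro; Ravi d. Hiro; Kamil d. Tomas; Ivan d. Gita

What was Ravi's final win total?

6

Ravi's results: beat Gita, Omar, Hiro, Ivan, Kamil, Tomas; lost to Bruno.
That is 6 wins.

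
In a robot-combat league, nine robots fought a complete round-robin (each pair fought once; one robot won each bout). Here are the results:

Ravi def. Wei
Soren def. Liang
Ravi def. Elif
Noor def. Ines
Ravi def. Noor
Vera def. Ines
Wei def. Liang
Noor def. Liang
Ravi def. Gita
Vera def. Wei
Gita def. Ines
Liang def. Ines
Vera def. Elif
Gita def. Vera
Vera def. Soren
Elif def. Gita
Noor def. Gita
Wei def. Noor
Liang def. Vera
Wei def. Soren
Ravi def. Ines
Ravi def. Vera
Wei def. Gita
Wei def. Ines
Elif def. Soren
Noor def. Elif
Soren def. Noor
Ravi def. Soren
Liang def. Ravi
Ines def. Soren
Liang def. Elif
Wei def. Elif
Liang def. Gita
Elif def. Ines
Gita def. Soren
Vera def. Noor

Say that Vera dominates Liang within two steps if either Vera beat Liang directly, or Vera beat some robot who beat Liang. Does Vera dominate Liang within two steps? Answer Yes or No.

Yes

Vera did not beat Liang directly.
Vera beat Soren, Elif, Wei, Noor, Ines. Of those, Soren beat Liang.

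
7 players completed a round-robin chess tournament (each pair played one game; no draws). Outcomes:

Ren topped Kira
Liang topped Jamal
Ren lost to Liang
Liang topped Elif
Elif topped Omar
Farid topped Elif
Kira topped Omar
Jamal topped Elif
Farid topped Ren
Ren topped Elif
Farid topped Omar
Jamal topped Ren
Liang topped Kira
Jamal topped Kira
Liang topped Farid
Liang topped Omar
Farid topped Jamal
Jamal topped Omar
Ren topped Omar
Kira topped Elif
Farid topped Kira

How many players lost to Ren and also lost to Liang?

3

Ren beat: Omar, Kira, Elif.
Liang beat: Omar, Jamal, Farid, Ren, Kira, Elif.
Both beat: Omar, Kira, Elif — 3.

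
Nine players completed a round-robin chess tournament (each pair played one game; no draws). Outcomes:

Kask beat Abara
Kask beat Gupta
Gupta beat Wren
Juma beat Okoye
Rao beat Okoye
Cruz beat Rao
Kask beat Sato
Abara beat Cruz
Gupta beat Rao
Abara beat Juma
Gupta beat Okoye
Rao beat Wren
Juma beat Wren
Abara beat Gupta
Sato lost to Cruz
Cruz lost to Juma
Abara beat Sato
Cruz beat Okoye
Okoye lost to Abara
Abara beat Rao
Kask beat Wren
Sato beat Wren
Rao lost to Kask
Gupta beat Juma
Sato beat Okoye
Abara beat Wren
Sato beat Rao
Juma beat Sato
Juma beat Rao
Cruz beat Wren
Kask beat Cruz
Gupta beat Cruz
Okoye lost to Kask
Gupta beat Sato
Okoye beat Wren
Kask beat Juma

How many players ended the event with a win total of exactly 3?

1

Win totals: Okoye 1, Kask 8, Wren 0, Abara 7, Cruz 4, Gupta 6, Sato 3, Rao 2, Juma 5.
Exactly 3: Sato — 1 player.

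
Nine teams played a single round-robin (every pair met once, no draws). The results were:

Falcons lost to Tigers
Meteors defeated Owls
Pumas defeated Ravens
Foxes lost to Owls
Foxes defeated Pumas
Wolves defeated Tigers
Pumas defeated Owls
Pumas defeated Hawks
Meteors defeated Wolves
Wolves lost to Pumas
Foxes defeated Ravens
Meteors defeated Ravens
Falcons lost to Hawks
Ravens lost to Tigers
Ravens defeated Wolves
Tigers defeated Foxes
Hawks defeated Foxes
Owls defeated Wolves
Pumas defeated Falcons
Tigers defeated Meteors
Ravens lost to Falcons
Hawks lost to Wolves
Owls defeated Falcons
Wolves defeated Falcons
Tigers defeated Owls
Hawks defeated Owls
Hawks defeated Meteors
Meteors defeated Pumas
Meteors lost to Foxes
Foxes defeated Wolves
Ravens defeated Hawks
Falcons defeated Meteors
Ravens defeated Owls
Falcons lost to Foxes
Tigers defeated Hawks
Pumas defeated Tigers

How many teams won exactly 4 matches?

2

Win totals: Hawks 4, Meteors 4, Tigers 6, Ravens 3, Foxes 5, Owls 3, Falcons 2, Wolves 3, Pumas 6.
Exactly 4: Hawks, Meteors — 2 teams.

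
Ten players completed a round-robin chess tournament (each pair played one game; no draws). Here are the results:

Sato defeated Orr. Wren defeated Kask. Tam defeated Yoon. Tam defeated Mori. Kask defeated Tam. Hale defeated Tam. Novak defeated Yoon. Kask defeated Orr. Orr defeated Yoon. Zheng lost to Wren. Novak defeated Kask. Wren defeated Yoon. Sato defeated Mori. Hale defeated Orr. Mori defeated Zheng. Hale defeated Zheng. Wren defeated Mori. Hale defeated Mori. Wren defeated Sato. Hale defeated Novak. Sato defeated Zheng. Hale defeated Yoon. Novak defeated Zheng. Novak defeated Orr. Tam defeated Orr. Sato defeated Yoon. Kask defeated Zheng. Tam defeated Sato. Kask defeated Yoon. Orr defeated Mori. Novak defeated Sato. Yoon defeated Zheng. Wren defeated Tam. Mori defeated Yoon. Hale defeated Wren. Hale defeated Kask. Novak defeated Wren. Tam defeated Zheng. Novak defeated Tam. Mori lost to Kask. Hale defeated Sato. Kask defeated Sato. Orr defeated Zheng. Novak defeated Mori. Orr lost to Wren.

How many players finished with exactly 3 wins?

1

Win totals: Novak 8, Zheng 0, Hale 9, Yoon 1, Mori 2, Orr 3, Kask 6, Sato 4, Tam 5, Wren 7.
Exactly 3: Orr — 1 player.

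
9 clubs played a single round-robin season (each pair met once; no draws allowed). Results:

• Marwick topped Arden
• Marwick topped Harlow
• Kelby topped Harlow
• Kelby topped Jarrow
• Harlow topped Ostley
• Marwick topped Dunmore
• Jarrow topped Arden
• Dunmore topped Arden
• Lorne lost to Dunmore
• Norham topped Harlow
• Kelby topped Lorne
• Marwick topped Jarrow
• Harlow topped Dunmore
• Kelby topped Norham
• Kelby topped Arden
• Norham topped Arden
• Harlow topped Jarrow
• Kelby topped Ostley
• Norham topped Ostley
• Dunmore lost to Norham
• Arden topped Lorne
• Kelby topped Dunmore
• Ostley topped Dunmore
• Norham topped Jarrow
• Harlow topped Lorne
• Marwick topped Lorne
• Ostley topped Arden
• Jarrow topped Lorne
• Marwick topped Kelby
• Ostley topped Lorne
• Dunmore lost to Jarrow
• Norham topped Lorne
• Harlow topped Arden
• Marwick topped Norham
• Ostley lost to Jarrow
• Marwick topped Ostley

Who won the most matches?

Marwick

Win totals: Dunmore 2, Lorne 0, Kelby 7, Jarrow 4, Marwick 8, Arden 1, Ostley 3, Norham 6, Harlow 5.
Marwick leads with 8 wins (next highest: 7).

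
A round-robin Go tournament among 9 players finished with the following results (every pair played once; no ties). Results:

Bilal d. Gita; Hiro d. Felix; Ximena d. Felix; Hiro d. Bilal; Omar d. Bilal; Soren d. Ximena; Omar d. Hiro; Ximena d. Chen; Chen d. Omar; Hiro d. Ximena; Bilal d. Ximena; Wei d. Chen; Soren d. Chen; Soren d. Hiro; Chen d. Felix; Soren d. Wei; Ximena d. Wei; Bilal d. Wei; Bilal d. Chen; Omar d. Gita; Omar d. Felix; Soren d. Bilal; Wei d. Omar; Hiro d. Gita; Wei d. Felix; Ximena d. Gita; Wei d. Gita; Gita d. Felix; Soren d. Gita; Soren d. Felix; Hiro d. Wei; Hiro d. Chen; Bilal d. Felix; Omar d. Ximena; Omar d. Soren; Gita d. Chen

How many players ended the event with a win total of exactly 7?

1

Win totals: Soren 7, Ximena 4, Omar 6, Hiro 6, Gita 2, Bilal 5, Felix 0, Wei 4, Chen 2.
Exactly 7: Soren — 1 player.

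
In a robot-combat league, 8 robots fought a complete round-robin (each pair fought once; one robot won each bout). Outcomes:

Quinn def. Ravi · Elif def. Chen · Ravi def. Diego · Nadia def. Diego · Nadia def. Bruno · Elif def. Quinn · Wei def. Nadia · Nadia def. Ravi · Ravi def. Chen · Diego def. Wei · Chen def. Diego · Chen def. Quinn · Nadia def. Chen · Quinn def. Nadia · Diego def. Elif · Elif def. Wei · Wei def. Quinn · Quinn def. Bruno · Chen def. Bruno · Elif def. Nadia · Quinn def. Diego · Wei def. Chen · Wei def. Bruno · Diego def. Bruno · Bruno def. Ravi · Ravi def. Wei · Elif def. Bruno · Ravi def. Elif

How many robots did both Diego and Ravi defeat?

2

Diego beat: Bruno, Elif, Wei.
Ravi beat: Diego, Elif, Wei, Chen.
Both beat: Elif, Wei — 2.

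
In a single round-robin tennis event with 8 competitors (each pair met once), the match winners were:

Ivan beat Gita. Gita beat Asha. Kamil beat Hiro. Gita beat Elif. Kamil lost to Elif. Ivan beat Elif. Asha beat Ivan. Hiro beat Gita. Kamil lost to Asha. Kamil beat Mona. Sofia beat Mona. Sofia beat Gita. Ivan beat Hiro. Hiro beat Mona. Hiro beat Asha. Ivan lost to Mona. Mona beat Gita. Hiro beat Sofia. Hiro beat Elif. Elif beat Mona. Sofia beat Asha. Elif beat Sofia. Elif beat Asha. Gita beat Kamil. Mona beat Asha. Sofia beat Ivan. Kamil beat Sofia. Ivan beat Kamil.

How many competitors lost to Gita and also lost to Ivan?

2

Gita beat: Kamil, Elif, Asha.
Ivan beat: Gita, Kamil, Elif, Hiro.
Both beat: Kamil, Elif — 2.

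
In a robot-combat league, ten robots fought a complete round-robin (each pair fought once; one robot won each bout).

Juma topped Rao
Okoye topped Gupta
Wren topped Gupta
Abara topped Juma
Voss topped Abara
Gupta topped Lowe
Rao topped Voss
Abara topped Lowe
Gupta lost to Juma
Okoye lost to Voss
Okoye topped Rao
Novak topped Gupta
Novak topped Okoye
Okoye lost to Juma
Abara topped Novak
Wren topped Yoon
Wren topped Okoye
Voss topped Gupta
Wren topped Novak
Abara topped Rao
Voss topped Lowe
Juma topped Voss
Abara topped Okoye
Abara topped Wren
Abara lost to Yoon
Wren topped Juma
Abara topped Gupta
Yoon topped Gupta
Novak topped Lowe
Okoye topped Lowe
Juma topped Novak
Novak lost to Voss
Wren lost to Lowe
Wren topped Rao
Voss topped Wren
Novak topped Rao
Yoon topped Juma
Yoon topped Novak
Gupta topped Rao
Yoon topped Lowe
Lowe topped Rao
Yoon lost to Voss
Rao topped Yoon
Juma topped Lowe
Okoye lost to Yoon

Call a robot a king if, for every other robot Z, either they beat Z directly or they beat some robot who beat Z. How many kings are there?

6

Rao reaches everyone (king).
Okoye cannot reach Abara, Juma, Novak in two steps.
Wren reaches everyone (king).
Abara reaches everyone (king).
Yoon reaches everyone (king).
Voss reaches everyone (king).
Lowe cannot reach Abara in two steps.
Juma reaches everyone (king).
Gupta cannot reach Okoye, Abara, Juma, Novak in two steps.
Novak cannot reach Abara, Juma in two steps.
Kings: Rao, Wren, Abara, Yoon, Voss, Juma — 6.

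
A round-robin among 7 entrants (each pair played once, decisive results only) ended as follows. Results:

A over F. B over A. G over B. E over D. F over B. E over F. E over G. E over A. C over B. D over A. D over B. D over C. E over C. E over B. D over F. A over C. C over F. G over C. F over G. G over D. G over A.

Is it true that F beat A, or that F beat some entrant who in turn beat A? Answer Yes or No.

Yes

F did not beat A directly.
F beat B, G. Of those, B beat A.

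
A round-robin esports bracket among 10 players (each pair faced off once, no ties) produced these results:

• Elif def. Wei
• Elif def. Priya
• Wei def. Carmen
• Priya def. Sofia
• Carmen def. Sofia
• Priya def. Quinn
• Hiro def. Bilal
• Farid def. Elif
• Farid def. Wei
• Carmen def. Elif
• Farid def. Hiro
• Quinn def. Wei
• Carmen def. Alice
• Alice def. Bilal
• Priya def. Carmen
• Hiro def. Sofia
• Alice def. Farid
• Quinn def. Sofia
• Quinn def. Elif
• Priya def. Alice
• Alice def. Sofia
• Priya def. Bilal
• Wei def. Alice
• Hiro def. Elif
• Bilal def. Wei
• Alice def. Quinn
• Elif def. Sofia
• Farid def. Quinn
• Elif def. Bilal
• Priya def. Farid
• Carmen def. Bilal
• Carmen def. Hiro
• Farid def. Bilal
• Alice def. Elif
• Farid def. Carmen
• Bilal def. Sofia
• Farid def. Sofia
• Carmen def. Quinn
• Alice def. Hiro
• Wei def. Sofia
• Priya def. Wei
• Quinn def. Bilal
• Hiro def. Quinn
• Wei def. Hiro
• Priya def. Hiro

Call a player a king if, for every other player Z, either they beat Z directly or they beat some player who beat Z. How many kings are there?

5

Hiro cannot reach Carmen, Farid, Alice in two steps.
Priya reaches everyone (king).
Carmen reaches everyone (king).
Wei cannot reach Priya in two steps.
Quinn cannot reach Farid in two steps.
Sofia cannot reach Hiro, Priya, Carmen, Wei, Quinn, Bilal, Farid, Elif, Alice in two steps.
Bilal cannot reach Priya, Quinn, Farid, Elif in two steps.
Farid reaches everyone (king).
Elif reaches everyone (king).
Alice reaches everyone (king).
Kings: Priya, Carmen, Farid, Elif, Alice — 5.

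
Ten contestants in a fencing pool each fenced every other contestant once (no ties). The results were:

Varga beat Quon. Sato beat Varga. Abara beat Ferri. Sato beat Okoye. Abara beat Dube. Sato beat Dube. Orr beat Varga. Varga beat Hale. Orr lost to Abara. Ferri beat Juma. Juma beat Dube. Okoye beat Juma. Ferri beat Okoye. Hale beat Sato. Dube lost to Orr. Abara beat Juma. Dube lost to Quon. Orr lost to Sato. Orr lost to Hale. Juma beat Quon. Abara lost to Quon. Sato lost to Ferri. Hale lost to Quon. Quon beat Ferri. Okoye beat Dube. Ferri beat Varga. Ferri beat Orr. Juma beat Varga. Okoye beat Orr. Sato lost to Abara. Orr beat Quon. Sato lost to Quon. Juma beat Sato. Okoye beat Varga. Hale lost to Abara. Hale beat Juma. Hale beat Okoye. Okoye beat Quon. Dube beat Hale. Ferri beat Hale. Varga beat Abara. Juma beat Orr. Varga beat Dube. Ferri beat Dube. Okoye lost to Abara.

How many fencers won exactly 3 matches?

1

Win totals: Dube 1, Ferri 7, Varga 4, Orr 3, Okoye 5, Sato 4, Juma 5, Abara 7, Quon 5, Hale 4.
Exactly 3: Orr — 1 fencer.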